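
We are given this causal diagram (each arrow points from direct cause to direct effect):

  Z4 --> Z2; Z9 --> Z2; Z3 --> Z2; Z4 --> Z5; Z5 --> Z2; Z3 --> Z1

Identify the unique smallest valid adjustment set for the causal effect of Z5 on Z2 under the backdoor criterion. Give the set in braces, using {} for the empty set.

{Z4}

Variables eligible for adjustment (non-descendants of Z5, excluding Z5 and Z2): {Z1, Z3, Z4, Z9}.
Backdoor paths from Z5 to Z2:
  P1: Z5 <- Z4 -> Z2
The empty set is not sufficient: P1 (Z5 <- Z4 -> Z2) has no collider blocking it and no conditioned non-collider, so it is open.
Try {Z4}:
  P1: blocked at fork node Z4 ∈ conditioning set.
{Z4} contains no descendant of Z5 and blocks every backdoor path.
No other singleton works — e.g. {Z3} leaves P1 open — so {Z4} is the unique smallest valid adjustment set.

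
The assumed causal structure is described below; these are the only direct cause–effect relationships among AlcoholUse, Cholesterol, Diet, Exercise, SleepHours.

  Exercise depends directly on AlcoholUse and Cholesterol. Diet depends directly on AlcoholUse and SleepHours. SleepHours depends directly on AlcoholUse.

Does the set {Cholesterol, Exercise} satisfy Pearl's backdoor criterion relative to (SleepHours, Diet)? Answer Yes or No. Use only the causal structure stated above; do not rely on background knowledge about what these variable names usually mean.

Backdoor paths from SleepHours to Diet (paths whose first edge points into SleepHours):
  P1: SleepHours <- AlcoholUse -> Diet
Condition 1 (no descendant of SleepHours in the set): holds — descendants of SleepHours are {Diet}; none are in {Cholesterol, Exercise}.
Condition 2 (every backdoor path blocked by {Cholesterol, Exercise}):
  P1: open — no interior node is in the conditioning set.
{Cholesterol, Exercise} does not satisfy the backdoor criterion.

No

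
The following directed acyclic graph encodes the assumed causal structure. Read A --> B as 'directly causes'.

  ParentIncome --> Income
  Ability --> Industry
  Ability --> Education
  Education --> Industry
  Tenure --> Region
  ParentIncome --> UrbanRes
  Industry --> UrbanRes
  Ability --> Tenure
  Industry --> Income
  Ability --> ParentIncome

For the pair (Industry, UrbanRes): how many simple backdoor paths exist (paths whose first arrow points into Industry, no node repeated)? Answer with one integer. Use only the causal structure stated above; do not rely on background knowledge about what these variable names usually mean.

A backdoor path from Industry to UrbanRes is any simple undirected path whose first edge points into Industry (i.e. leaves Industry via a parent).
Parents of Industry: {Ability, Education}.
Enumerating:
  P1: Industry <- Ability -> ParentIncome -> UrbanRes
  P2: Industry <- Education <- Ability -> ParentIncome -> UrbanRes
That exhausts the simple backdoor paths. Count: 2.

2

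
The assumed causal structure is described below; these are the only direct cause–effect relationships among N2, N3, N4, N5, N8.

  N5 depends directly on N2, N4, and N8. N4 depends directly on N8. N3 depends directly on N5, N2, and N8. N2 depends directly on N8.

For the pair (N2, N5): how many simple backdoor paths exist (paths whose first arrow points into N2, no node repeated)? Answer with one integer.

3

A backdoor path from N2 to N5 is any simple undirected path whose first edge points into N2 (i.e. leaves N2 via a parent).
Parents of N2: {N8}.
Enumerating:
  P1: N2 <- N8 -> N4 -> N5
  P2: N2 <- N8 -> N5
  P3: N2 <- N8 -> N3 <- N5
That exhausts the simple backdoor paths. Count: 3.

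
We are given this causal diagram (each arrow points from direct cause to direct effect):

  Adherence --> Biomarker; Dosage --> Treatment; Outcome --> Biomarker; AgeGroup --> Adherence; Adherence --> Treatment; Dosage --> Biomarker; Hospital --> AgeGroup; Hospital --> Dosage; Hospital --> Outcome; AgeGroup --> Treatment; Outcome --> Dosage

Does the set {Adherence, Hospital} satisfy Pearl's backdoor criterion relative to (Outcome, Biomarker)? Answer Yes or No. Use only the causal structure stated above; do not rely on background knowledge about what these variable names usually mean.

Yes

Backdoor paths from Outcome to Biomarker (paths whose first edge points into Outcome):
  P1: Outcome <- Hospital -> AgeGroup -> Adherence -> Treatment <- Dosage -> Biomarker
  P2: Outcome <- Hospital -> AgeGroup -> Adherence -> Biomarker
  P3: Outcome <- Hospital -> AgeGroup -> Treatment <- Adherence -> Biomarker
  P4: Outcome <- Hospital -> AgeGroup -> Treatment <- Dosage -> Biomarker
  P5: Outcome <- Hospital -> Dosage -> Treatment <- AgeGroup -> Adherence -> Biomarker
  P6: Outcome <- Hospital -> Dosage -> Treatment <- Adherence -> Biomarker
  P7: Outcome <- Hospital -> Dosage -> Biomarker
Condition 1 (no descendant of Outcome in the set): holds — descendants of Outcome are {Biomarker, Dosage, Treatment}; none are in {Adherence, Hospital}.
Condition 2 (every backdoor path blocked by {Adherence, Hospital}):
  P1: blocked at fork node Hospital ∈ conditioning set.
  P2: blocked at fork node Hospital ∈ conditioning set.
  P3: blocked at fork node Hospital ∈ conditioning set.
  P4: blocked at fork node Hospital ∈ conditioning set.
  P5: blocked at fork node Hospital ∈ conditioning set.
  P6: blocked at fork node Hospital ∈ conditioning set.
  P7: blocked at fork node Hospital ∈ conditioning set.
{Adherence, Hospital} satisfies the backdoor criterion.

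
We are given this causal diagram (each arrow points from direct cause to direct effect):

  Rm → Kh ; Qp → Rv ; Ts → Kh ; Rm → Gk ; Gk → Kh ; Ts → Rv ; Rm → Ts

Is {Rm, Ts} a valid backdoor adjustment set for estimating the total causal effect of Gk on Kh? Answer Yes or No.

Yes

Backdoor paths from Gk to Kh (paths whose first edge points into Gk):
  P1: Gk <- Rm -> Ts -> Kh
  P2: Gk <- Rm -> Kh
Condition 1 (no descendant of Gk in the set): holds — descendants of Gk are {Kh}; none are in {Rm, Ts}.
Condition 2 (every backdoor path blocked by {Rm, Ts}):
  P1: blocked at fork node Rm ∈ conditioning set.
  P2: blocked at fork node Rm ∈ conditioning set.
{Rm, Ts} satisfies the backdoor criterion.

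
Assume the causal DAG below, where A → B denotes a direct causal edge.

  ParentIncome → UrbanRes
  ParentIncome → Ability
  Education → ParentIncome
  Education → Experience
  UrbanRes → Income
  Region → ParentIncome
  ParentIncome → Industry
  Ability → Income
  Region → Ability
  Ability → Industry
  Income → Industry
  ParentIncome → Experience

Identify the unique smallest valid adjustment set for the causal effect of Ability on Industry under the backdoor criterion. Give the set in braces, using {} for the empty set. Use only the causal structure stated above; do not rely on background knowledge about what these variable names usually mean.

{ParentIncome}

Variables eligible for adjustment (non-descendants of Ability, excluding Ability and Industry): {Education, Experience, ParentIncome, Region, UrbanRes}.
Backdoor paths from Ability to Industry:
  P1: Ability <- Region -> ParentIncome -> UrbanRes -> Income -> Industry
  P2: Ability <- Region -> ParentIncome -> Industry
  P3: Ability <- ParentIncome -> UrbanRes -> Income -> Industry
  P4: Ability <- ParentIncome -> Industry
The empty set is not sufficient: P1 (Ability <- Region -> ParentIncome -> UrbanRes -> Income -> Industry) has no collider blocking it and no conditioned non-collider, so it is open.
Try {ParentIncome}:
  P1: blocked at chain node ParentIncome ∈ conditioning set.
  P2: blocked at chain node ParentIncome ∈ conditioning set.
  P3: blocked at fork node ParentIncome ∈ conditioning set.
  P4: blocked at fork node ParentIncome ∈ conditioning set.
{ParentIncome} contains no descendant of Ability and blocks every backdoor path.
No other singleton works — e.g. {Education} leaves P1 open — so {ParentIncome} is the unique smallest valid adjustment set.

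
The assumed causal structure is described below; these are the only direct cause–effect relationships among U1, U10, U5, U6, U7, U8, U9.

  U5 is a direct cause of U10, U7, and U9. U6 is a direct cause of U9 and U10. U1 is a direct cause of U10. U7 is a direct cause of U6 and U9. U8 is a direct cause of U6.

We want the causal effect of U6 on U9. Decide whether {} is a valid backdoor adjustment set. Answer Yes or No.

Backdoor paths from U6 to U9 (paths whose first edge points into U6):
  P1: U6 <- U7 <- U5 -> U9
  P2: U6 <- U7 -> U9
Condition 1 (no descendant of U6 in the set): holds — descendants of U6 are {U10, U9}; none are in {}.
Condition 2 (every backdoor path blocked by {}):
  P1: open — no interior node is in the conditioning set.
  P2: open — no interior node is in the conditioning set.
{} does not satisfy the backdoor criterion.

No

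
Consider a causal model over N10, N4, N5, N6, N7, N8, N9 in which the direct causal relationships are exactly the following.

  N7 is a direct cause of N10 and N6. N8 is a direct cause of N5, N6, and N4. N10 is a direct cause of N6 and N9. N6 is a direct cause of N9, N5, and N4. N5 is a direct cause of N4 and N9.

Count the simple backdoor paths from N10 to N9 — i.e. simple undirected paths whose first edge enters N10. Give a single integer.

A backdoor path from N10 to N9 is any simple undirected path whose first edge points into N10 (i.e. leaves N10 via a parent).
Parents of N10: {N7}.
Enumerating:
  P1: N10 <- N7 -> N6 <- N8 -> N5 -> N9
  P2: N10 <- N7 -> N6 <- N8 -> N4 <- N5 -> N9
  P3: N10 <- N7 -> N6 -> N5 -> N9
  P4: N10 <- N7 -> N6 -> N4 <- N8 -> N5 -> N9
  P5: N10 <- N7 -> N6 -> N4 <- N5 -> N9
  P6: N10 <- N7 -> N6 -> N9
That exhausts the simple backdoor paths. Count: 6.

6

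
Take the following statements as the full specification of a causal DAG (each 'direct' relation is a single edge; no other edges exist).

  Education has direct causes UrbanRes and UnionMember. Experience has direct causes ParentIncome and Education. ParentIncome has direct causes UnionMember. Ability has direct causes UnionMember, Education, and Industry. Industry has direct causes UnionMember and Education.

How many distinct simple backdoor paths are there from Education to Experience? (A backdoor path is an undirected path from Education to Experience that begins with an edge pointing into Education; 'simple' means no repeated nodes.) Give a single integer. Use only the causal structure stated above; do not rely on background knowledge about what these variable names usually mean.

A backdoor path from Education to Experience is any simple undirected path whose first edge points into Education (i.e. leaves Education via a parent).
Parents of Education: {UnionMember, UrbanRes}.
Enumerating:
  P1: Education <- UnionMember -> ParentIncome -> Experience
That exhausts the simple backdoor paths. Count: 1.

1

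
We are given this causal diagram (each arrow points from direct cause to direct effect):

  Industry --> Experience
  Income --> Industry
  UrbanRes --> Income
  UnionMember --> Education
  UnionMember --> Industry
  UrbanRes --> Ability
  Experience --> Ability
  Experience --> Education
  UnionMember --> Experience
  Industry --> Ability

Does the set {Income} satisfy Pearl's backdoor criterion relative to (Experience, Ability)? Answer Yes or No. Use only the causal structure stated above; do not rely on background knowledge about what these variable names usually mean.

Backdoor paths from Experience to Ability (paths whose first edge points into Experience):
  P1: Experience <- UnionMember -> Industry <- Income <- UrbanRes -> Ability
  P2: Experience <- UnionMember -> Industry -> Ability
  P3: Experience <- Industry <- Income <- UrbanRes -> Ability
  P4: Experience <- Industry -> Ability
Condition 1 (no descendant of Experience in the set): holds — descendants of Experience are {Ability, Education}; none are in {Income}.
Condition 2 (every backdoor path blocked by {Income}):
  P1: blocked at collider Industry (neither it nor any descendant is in the conditioning set).
  P2: open — no interior node is in the conditioning set.
  P3: blocked at chain node Income ∈ conditioning set.
  P4: open — no interior node is in the conditioning set.
{Income} does not satisfy the backdoor criterion.

No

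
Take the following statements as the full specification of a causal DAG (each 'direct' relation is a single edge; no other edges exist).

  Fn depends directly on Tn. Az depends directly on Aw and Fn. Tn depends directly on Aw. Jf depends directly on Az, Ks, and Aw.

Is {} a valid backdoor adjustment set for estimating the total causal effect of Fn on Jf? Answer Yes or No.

No

Backdoor paths from Fn to Jf (paths whose first edge points into Fn):
  P1: Fn <- Tn <- Aw -> Az -> Jf
  P2: Fn <- Tn <- Aw -> Jf
Condition 1 (no descendant of Fn in the set): holds — descendants of Fn are {Az, Jf}; none are in {}.
Condition 2 (every backdoor path blocked by {}):
  P1: open — no interior node is in the conditioning set.
  P2: open — no interior node is in the conditioning set.
{} does not satisfy the backdoor criterion.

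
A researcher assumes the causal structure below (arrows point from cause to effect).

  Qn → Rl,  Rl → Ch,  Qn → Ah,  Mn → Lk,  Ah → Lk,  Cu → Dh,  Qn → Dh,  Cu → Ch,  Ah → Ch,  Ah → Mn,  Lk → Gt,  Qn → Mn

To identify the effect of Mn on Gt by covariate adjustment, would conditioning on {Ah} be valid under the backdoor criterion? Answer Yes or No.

Backdoor paths from Mn to Gt (paths whose first edge points into Mn):
  P1: Mn <- Qn -> Rl -> Ch <- Ah -> Lk -> Gt
  P2: Mn <- Qn -> Ah -> Lk -> Gt
  P3: Mn <- Qn -> Dh <- Cu -> Ch <- Ah -> Lk -> Gt
  P4: Mn <- Ah -> Lk -> Gt
Condition 1 (no descendant of Mn in the set): holds — descendants of Mn are {Gt, Lk}; none are in {Ah}.
Condition 2 (every backdoor path blocked by {Ah}):
  P1: blocked at collider Ch (neither it nor any descendant is in the conditioning set).
  P2: blocked at chain node Ah ∈ conditioning set.
  P3: blocked at collider Dh (neither it nor any descendant is in the conditioning set).
  P4: blocked at fork node Ah ∈ conditioning set.
{Ah} satisfies the backdoor criterion.

Yes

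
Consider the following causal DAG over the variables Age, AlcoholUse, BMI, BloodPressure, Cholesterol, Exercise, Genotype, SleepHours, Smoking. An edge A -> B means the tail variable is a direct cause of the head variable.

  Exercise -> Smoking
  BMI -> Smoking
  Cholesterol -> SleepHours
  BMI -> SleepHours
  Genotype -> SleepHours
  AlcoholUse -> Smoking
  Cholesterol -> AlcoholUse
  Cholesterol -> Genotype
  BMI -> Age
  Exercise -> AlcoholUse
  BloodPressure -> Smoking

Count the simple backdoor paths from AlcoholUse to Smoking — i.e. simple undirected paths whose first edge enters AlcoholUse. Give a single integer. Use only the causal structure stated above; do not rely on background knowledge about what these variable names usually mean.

A backdoor path from AlcoholUse to Smoking is any simple undirected path whose first edge points into AlcoholUse (i.e. leaves AlcoholUse via a parent).
Parents of AlcoholUse: {Cholesterol, Exercise}.
Enumerating:
  P1: AlcoholUse <- Cholesterol -> Genotype -> SleepHours <- BMI -> Smoking
  P2: AlcoholUse <- Cholesterol -> SleepHours <- BMI -> Smoking
  P3: AlcoholUse <- Exercise -> Smoking
That exhausts the simple backdoor paths. Count: 3.

3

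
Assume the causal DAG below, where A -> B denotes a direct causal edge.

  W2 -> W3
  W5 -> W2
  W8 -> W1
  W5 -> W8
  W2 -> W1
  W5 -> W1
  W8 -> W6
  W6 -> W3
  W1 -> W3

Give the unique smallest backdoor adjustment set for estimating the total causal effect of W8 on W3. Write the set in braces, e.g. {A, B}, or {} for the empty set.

Variables eligible for adjustment (non-descendants of W8, excluding W8 and W3): {W2, W5}.
Backdoor paths from W8 to W3:
  P1: W8 <- W5 -> W2 -> W1 -> W3
  P2: W8 <- W5 -> W2 -> W3
  P3: W8 <- W5 -> W1 <- W2 -> W3
  P4: W8 <- W5 -> W1 -> W3
The empty set is not sufficient: P1 (W8 <- W5 -> W2 -> W1 -> W3) has no collider blocking it and no conditioned non-collider, so it is open.
Try {W5}:
  P1: blocked at fork node W5 ∈ conditioning set.
  P2: blocked at fork node W5 ∈ conditioning set.
  P3: blocked at fork node W5 ∈ conditioning set.
  P4: blocked at fork node W5 ∈ conditioning set.
{W5} contains no descendant of W8 and blocks every backdoor path.
No other singleton works — e.g. {W2} leaves P4 open — so {W5} is the unique smallest valid adjustment set.

{W5}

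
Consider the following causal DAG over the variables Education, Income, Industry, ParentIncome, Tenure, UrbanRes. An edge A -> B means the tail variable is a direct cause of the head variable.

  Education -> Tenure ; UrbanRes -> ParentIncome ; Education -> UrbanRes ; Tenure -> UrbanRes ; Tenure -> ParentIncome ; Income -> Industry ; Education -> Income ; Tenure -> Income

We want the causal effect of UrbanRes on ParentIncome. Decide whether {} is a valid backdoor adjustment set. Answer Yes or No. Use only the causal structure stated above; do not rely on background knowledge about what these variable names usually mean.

No

Backdoor paths from UrbanRes to ParentIncome (paths whose first edge points into UrbanRes):
  P1: UrbanRes <- Education -> Tenure -> ParentIncome
  P2: UrbanRes <- Education -> Income <- Tenure -> ParentIncome
  P3: UrbanRes <- Tenure -> ParentIncome
Condition 1 (no descendant of UrbanRes in the set): holds — descendants of UrbanRes are {ParentIncome}; none are in {}.
Condition 2 (every backdoor path blocked by {}):
  P1: open — no interior node is in the conditioning set.
  P2: blocked at collider Income (neither it nor any descendant is in the conditioning set).
  P3: open — no interior node is in the conditioning set.
{} does not satisfy the backdoor criterion.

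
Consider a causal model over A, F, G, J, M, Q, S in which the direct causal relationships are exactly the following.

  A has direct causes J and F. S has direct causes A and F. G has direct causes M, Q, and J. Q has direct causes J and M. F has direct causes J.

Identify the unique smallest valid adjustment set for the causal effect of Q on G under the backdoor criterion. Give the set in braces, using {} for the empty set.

Variables eligible for adjustment (non-descendants of Q, excluding Q and G): {A, F, J, M, S}.
Backdoor paths from Q to G:
  P1: Q <- M -> G
  P2: Q <- J -> G
The empty set is not sufficient: P1 (Q <- M -> G) has no collider blocking it and no conditioned non-collider, so it is open.
Try {J, M}:
  P1: blocked at fork node M ∈ conditioning set.
  P2: blocked at fork node J ∈ conditioning set.
{J, M} contains no descendant of Q and blocks every backdoor path.
Every element of {J, M} is needed (dropping J leaves P2 open; dropping M leaves P1 open), so no proper subset is valid.
Among all size-2 subsets of the eligible variables, only {J, M} blocks every backdoor path, so it is the unique smallest valid adjustment set.

{J, M}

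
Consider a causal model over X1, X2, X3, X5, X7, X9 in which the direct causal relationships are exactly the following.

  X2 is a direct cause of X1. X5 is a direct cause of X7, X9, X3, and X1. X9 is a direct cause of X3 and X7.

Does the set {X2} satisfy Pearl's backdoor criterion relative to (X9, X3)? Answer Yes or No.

No

Backdoor paths from X9 to X3 (paths whose first edge points into X9):
  P1: X9 <- X5 -> X3
Condition 1 (no descendant of X9 in the set): holds — descendants of X9 are {X3, X7}; none are in {X2}.
Condition 2 (every backdoor path blocked by {X2}):
  P1: open — no interior node is in the conditioning set.
{X2} does not satisfy the backdoor criterion.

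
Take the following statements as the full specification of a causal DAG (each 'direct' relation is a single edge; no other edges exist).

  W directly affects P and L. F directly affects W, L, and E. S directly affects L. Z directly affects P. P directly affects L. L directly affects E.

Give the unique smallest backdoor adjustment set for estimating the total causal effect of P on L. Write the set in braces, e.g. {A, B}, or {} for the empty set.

Variables eligible for adjustment (non-descendants of P, excluding P and L): {F, S, W, Z}.
Backdoor paths from P to L:
  P1: P <- W <- F -> L
  P2: P <- W <- F -> E <- L
  P3: P <- W -> L
The empty set is not sufficient: P1 (P <- W <- F -> L) has no collider blocking it and no conditioned non-collider, so it is open.
Try {W}:
  P1: blocked at chain node W ∈ conditioning set.
  P2: blocked at chain node W ∈ conditioning set.
  P3: blocked at fork node W ∈ conditioning set.
{W} contains no descendant of P and blocks every backdoor path.
No other singleton works — e.g. {Z} leaves P1 open — so {W} is the unique smallest valid adjustment set.

{W}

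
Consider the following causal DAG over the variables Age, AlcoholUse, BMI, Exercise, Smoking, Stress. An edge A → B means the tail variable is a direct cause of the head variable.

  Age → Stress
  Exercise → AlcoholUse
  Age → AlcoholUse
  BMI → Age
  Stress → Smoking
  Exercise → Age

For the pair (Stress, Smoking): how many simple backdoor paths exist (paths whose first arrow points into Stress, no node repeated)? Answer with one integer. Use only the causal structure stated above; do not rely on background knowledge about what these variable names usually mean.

0

A backdoor path from Stress to Smoking is any simple undirected path whose first edge points into Stress (i.e. leaves Stress via a parent).
Parents of Stress: {Age}.
No simple path from any parent of Stress reaches Smoking without revisiting Stress, so there are no backdoor paths.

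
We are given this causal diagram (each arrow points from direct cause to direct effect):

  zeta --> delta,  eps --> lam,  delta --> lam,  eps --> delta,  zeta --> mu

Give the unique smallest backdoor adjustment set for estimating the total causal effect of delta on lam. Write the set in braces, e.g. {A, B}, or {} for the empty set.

{eps}

Variables eligible for adjustment (non-descendants of delta, excluding delta and lam): {eps, mu, zeta}.
Backdoor paths from delta to lam:
  P1: delta <- eps -> lam
The empty set is not sufficient: P1 (delta <- eps -> lam) has no collider blocking it and no conditioned non-collider, so it is open.
Try {eps}:
  P1: blocked at fork node eps ∈ conditioning set.
{eps} contains no descendant of delta and blocks every backdoor path.
No other singleton works — e.g. {zeta} leaves P1 open — so {eps} is the unique smallest valid adjustment set.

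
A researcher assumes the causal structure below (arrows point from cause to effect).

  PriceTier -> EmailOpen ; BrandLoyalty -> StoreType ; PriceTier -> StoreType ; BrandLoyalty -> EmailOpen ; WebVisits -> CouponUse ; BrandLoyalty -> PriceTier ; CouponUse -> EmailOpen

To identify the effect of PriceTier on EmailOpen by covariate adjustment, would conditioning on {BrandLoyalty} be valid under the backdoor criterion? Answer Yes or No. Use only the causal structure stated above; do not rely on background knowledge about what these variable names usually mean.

Backdoor paths from PriceTier to EmailOpen (paths whose first edge points into PriceTier):
  P1: PriceTier <- BrandLoyalty -> EmailOpen
Condition 1 (no descendant of PriceTier in the set): holds — descendants of PriceTier are {EmailOpen, StoreType}; none are in {BrandLoyalty}.
Condition 2 (every backdoor path blocked by {BrandLoyalty}):
  P1: blocked at fork node BrandLoyalty ∈ conditioning set.
{BrandLoyalty} satisfies the backdoor criterion.

Yes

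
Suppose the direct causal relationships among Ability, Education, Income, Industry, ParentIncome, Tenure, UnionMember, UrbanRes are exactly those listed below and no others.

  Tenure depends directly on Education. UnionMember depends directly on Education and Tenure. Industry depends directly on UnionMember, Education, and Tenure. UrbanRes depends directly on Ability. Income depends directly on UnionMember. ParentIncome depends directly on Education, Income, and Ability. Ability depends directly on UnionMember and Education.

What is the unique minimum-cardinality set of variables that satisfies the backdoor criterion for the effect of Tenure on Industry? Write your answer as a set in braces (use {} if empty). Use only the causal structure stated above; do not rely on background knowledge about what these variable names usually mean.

{Education}

Variables eligible for adjustment (non-descendants of Tenure, excluding Tenure and Industry): {Education}.
Backdoor paths from Tenure to Industry:
  P1: Tenure <- Education -> UnionMember -> Industry
  P2: Tenure <- Education -> Ability <- UnionMember -> Industry
  P3: Tenure <- Education -> Ability -> ParentIncome <- Income <- UnionMember -> Industry
  P4: Tenure <- Education -> Industry
  P5: Tenure <- Education -> ParentIncome <- Ability <- UnionMember -> Industry
  P6: Tenure <- Education -> ParentIncome <- Income <- UnionMember -> Industry
The empty set is not sufficient: P1 (Tenure <- Education -> UnionMember -> Industry) has no collider blocking it and no conditioned non-collider, so it is open.
Try {Education}:
  P1: blocked at fork node Education ∈ conditioning set.
  P2: blocked at fork node Education ∈ conditioning set.
  P3: blocked at fork node Education ∈ conditioning set.
  P4: blocked at fork node Education ∈ conditioning set.
  P5: blocked at fork node Education ∈ conditioning set.
  P6: blocked at fork node Education ∈ conditioning set.
{Education} contains no descendant of Tenure and blocks every backdoor path.
{Education} is the unique smallest valid adjustment set.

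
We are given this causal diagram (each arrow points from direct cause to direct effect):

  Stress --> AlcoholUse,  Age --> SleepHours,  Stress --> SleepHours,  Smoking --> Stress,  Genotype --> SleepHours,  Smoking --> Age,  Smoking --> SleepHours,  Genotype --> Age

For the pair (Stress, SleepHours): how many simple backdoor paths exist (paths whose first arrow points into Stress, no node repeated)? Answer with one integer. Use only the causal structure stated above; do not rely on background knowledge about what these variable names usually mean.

3

A backdoor path from Stress to SleepHours is any simple undirected path whose first edge points into Stress (i.e. leaves Stress via a parent).
Parents of Stress: {Smoking}.
Enumerating:
  P1: Stress <- Smoking -> Age <- Genotype -> SleepHours
  P2: Stress <- Smoking -> Age -> SleepHours
  P3: Stress <- Smoking -> SleepHours
That exhausts the simple backdoor paths. Count: 3.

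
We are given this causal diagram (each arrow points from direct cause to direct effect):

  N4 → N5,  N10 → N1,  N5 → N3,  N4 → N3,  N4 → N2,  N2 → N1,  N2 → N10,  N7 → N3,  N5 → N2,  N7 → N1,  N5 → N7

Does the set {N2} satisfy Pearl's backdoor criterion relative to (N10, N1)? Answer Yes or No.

Backdoor paths from N10 to N1 (paths whose first edge points into N10):
  P1: N10 <- N2 <- N4 -> N5 -> N7 -> N1
  P2: N10 <- N2 <- N4 -> N5 -> N3 <- N7 -> N1
  P3: N10 <- N2 <- N4 -> N3 <- N5 -> N7 -> N1
  P4: N10 <- N2 <- N4 -> N3 <- N7 -> N1
  P5: N10 <- N2 <- N5 <- N4 -> N3 <- N7 -> N1
  P6: N10 <- N2 <- N5 -> N7 -> N1
  P7: N10 <- N2 <- N5 -> N3 <- N7 -> N1
  P8: N10 <- N2 -> N1
Condition 1 (no descendant of N10 in the set): holds — descendants of N10 are {N1}; none are in {N2}.
Condition 2 (every backdoor path blocked by {N2}):
  P1: blocked at chain node N2 ∈ conditioning set.
  P2: blocked at chain node N2 ∈ conditioning set.
  P3: blocked at chain node N2 ∈ conditioning set.
  P4: blocked at chain node N2 ∈ conditioning set.
  P5: blocked at chain node N2 ∈ conditioning set.
  P6: blocked at chain node N2 ∈ conditioning set.
  P7: blocked at chain node N2 ∈ conditioning set.
  P8: blocked at fork node N2 ∈ conditioning set.
{N2} satisfies the backdoor criterion.

Yes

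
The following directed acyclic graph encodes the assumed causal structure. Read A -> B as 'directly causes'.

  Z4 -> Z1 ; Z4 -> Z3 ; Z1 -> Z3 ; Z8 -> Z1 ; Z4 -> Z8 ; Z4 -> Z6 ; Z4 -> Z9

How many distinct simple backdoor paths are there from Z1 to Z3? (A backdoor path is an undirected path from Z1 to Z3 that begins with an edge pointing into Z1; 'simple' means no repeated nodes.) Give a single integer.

A backdoor path from Z1 to Z3 is any simple undirected path whose first edge points into Z1 (i.e. leaves Z1 via a parent).
Parents of Z1: {Z4, Z8}.
Enumerating:
  P1: Z1 <- Z4 -> Z3
  P2: Z1 <- Z8 <- Z4 -> Z3
That exhausts the simple backdoor paths. Count: 2.

2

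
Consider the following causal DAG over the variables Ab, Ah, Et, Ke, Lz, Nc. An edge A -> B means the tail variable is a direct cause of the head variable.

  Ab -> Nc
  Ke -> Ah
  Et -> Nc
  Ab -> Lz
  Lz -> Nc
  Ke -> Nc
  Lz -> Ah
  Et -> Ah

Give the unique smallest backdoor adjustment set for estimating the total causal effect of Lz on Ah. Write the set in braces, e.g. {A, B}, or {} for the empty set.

{}

Variables eligible for adjustment (non-descendants of Lz, excluding Lz and Ah): {Ab, Et, Ke}.
Backdoor paths from Lz to Ah:
  P1: Lz <- Ab -> Nc <- Et -> Ah
  P2: Lz <- Ab -> Nc <- Ke -> Ah
Each backdoor path contains an unconditioned collider, so every path is already blocked with the empty conditioning set:
  P1: blocked at collider Nc (neither it nor any descendant is in the conditioning set).
  P2: blocked at collider Nc (neither it nor any descendant is in the conditioning set).
The empty set is therefore the unique smallest valid set.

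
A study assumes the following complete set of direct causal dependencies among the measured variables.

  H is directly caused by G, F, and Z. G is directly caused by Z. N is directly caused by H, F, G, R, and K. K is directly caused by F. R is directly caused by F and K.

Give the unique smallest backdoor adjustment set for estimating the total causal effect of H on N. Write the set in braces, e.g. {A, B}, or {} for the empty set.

{F, G}

Variables eligible for adjustment (non-descendants of H, excluding H and N): {F, G, K, R, Z}.
Backdoor paths from H to N:
  P1: H <- Z -> G -> N
  P2: H <- F -> K -> R -> N
  P3: H <- F -> K -> N
  P4: H <- F -> R <- K -> N
  P5: H <- F -> R -> N
  P6: H <- F -> N
  P7: H <- G -> N
The empty set is not sufficient: P1 (H <- Z -> G -> N) has no collider blocking it and no conditioned non-collider, so it is open.
Try {F, G}:
  P1: blocked at chain node G ∈ conditioning set.
  P2: blocked at fork node F ∈ conditioning set.
  P3: blocked at fork node F ∈ conditioning set.
  P4: blocked at fork node F ∈ conditioning set.
  P5: blocked at fork node F ∈ conditioning set.
  P6: blocked at fork node F ∈ conditioning set.
  P7: blocked at fork node G ∈ conditioning set.
{F, G} contains no descendant of H and blocks every backdoor path.
Every element of {F, G} is needed (dropping F leaves P2 open; dropping G leaves P1 open), so no proper subset is valid.
Among all size-2 subsets of the eligible variables, only {F, G} blocks every backdoor path, so it is the unique smallest valid adjustment set.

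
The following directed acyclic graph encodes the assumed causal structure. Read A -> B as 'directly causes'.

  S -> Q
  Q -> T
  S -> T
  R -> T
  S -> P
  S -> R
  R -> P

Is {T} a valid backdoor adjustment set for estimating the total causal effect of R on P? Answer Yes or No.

Backdoor paths from R to P (paths whose first edge points into R):
  P1: R <- S -> P
Condition 1 (no descendant of R in the set): FAILS — T is a descendant of R.
Condition 2 (every backdoor path blocked by {T}):
  P1: open — no interior node is in the conditioning set.
{T} does not satisfy the backdoor criterion.

No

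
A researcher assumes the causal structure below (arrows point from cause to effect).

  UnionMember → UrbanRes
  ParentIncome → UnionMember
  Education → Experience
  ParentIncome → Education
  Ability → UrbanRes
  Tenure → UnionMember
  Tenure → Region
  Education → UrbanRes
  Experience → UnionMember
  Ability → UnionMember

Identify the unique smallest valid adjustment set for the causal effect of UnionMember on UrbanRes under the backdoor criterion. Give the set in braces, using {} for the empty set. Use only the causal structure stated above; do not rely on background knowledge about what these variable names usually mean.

{Ability, Education}

Variables eligible for adjustment (non-descendants of UnionMember, excluding UnionMember and UrbanRes): {Ability, Education, Experience, ParentIncome, Region, Tenure}.
Backdoor paths from UnionMember to UrbanRes:
  P1: UnionMember <- Ability -> UrbanRes
  P2: UnionMember <- ParentIncome -> Education -> UrbanRes
  P3: UnionMember <- Experience <- Education -> UrbanRes
The empty set is not sufficient: P1 (UnionMember <- Ability -> UrbanRes) has no collider blocking it and no conditioned non-collider, so it is open.
Try {Ability, Education}:
  P1: blocked at fork node Ability ∈ conditioning set.
  P2: blocked at chain node Education ∈ conditioning set.
  P3: blocked at fork node Education ∈ conditioning set.
{Ability, Education} contains no descendant of UnionMember and blocks every backdoor path.
Every element of {Ability, Education} is needed (dropping Ability leaves P1 open; dropping Education leaves P2 open), so no proper subset is valid.
Among all size-2 subsets of the eligible variables, only {Ability, Education} blocks every backdoor path, so it is the unique smallest valid adjustment set.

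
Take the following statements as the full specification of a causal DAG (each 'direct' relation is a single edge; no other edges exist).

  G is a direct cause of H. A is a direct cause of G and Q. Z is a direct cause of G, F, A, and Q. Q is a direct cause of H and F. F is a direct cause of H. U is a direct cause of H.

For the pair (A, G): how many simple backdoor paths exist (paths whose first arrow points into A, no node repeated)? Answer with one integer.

A backdoor path from A to G is any simple undirected path whose first edge points into A (i.e. leaves A via a parent).
Parents of A: {Z}.
Enumerating:
  P1: A <- Z -> G
  P2: A <- Z -> Q -> F -> H <- G
  P3: A <- Z -> Q -> H <- G
  P4: A <- Z -> F <- Q -> H <- G
  P5: A <- Z -> F -> H <- G
That exhausts the simple backdoor paths. Count: 5.

5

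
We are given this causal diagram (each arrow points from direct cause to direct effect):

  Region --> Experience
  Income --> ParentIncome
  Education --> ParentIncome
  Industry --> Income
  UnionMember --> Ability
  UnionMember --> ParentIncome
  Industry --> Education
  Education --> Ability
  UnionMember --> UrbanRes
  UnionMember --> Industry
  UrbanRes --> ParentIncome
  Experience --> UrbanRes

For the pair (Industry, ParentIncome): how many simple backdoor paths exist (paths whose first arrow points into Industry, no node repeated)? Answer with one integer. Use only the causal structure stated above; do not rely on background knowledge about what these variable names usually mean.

3

A backdoor path from Industry to ParentIncome is any simple undirected path whose first edge points into Industry (i.e. leaves Industry via a parent).
Parents of Industry: {UnionMember}.
Enumerating:
  P1: Industry <- UnionMember -> UrbanRes -> ParentIncome
  P2: Industry <- UnionMember -> Ability <- Education -> ParentIncome
  P3: Industry <- UnionMember -> ParentIncome
That exhausts the simple backdoor paths. Count: 3.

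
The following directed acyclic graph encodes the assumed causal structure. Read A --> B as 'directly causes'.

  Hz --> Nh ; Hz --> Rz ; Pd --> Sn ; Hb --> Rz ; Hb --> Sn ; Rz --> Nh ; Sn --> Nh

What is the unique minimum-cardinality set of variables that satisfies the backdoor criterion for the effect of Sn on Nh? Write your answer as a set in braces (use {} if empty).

Variables eligible for adjustment (non-descendants of Sn, excluding Sn and Nh): {Hb, Hz, Pd, Rz}.
Backdoor paths from Sn to Nh:
  P1: Sn <- Hb -> Rz <- Hz -> Nh
  P2: Sn <- Hb -> Rz -> Nh
The empty set is not sufficient: P2 (Sn <- Hb -> Rz -> Nh) has no collider blocking it and no conditioned non-collider, so it is open.
Try {Hb}:
  P1: blocked at fork node Hb ∈ conditioning set.
  P2: blocked at fork node Hb ∈ conditioning set.
{Hb} contains no descendant of Sn and blocks every backdoor path.
No other singleton works — e.g. {Hz} leaves P2 open — so {Hb} is the unique smallest valid adjustment set.

{Hb}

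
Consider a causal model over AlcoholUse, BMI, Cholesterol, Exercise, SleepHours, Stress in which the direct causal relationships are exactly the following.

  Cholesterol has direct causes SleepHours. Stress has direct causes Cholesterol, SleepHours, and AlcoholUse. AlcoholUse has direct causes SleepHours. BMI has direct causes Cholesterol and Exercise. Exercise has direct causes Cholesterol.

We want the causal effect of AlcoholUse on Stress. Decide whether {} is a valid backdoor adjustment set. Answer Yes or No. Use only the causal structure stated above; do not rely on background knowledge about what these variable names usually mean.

Backdoor paths from AlcoholUse to Stress (paths whose first edge points into AlcoholUse):
  P1: AlcoholUse <- SleepHours -> Cholesterol -> Stress
  P2: AlcoholUse <- SleepHours -> Stress
Condition 1 (no descendant of AlcoholUse in the set): holds — descendants of AlcoholUse are {Stress}; none are in {}.
Condition 2 (every backdoor path blocked by {}):
  P1: open — no interior node is in the conditioning set.
  P2: open — no interior node is in the conditioning set.
{} does not satisfy the backdoor criterion.

No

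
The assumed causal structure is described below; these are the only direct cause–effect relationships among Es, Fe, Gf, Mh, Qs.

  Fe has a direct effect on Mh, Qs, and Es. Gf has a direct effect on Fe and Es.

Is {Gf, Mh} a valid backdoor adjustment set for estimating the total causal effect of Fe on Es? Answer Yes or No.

Backdoor paths from Fe to Es (paths whose first edge points into Fe):
  P1: Fe <- Gf -> Es
Condition 1 (no descendant of Fe in the set): FAILS — Mh is a descendant of Fe.
Condition 2 (every backdoor path blocked by {Gf, Mh}):
  P1: blocked at fork node Gf ∈ conditioning set.
{Gf, Mh} does not satisfy the backdoor criterion.

No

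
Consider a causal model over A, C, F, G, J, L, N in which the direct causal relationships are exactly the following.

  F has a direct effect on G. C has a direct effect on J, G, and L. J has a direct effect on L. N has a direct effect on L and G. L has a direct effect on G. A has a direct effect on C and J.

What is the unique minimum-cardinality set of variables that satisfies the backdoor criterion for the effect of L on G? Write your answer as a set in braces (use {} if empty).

Variables eligible for adjustment (non-descendants of L, excluding L and G): {A, C, F, J, N}.
Backdoor paths from L to G:
  P1: L <- N -> G
  P2: L <- C -> G
  P3: L <- J <- A -> C -> G
  P4: L <- J <- C -> G
The empty set is not sufficient: P1 (L <- N -> G) has no collider blocking it and no conditioned non-collider, so it is open.
Try {C, N}:
  P1: blocked at fork node N ∈ conditioning set.
  P2: blocked at fork node C ∈ conditioning set.
  P3: blocked at chain node C ∈ conditioning set.
  P4: blocked at fork node C ∈ conditioning set.
{C, N} contains no descendant of L and blocks every backdoor path.
Every element of {C, N} is needed (dropping C leaves P2 open; dropping N leaves P1 open), so no proper subset is valid.
Among all size-2 subsets of the eligible variables, only {C, N} blocks every backdoor path, so it is the unique smallest valid adjustment set.

{C, N}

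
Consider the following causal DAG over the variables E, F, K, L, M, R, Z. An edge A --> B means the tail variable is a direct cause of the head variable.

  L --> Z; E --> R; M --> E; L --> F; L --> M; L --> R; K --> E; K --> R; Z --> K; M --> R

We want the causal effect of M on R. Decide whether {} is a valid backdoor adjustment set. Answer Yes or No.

Backdoor paths from M to R (paths whose first edge points into M):
  P1: M <- L -> Z -> K -> E -> R
  P2: M <- L -> Z -> K -> R
  P3: M <- L -> R
Condition 1 (no descendant of M in the set): holds — descendants of M are {E, R}; none are in {}.
Condition 2 (every backdoor path blocked by {}):
  P1: open — no interior node is in the conditioning set.
  P2: open — no interior node is in the conditioning set.
  P3: open — no interior node is in the conditioning set.
{} does not satisfy the backdoor criterion.

No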